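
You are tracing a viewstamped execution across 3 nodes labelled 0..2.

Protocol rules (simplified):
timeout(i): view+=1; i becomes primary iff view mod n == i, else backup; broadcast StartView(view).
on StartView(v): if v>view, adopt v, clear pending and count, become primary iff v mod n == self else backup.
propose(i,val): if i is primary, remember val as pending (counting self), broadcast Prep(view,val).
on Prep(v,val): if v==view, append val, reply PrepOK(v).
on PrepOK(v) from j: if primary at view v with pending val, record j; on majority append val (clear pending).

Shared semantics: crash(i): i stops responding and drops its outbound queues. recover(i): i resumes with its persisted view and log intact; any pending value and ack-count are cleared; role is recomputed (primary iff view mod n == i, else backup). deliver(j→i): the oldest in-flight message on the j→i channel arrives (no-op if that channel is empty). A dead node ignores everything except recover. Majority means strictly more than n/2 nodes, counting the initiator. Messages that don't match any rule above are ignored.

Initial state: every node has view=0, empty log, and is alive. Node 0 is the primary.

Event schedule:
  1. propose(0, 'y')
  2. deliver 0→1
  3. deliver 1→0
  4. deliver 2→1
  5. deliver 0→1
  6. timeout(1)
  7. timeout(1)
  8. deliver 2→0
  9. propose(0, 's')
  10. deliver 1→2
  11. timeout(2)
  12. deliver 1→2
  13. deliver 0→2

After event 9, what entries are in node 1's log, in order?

y

1. propose(0,'y'):  nop
2. deliver 0→1:  <1:back v0 y>
3. deliver 1→0:  <0:prim v0 y>
4. deliver 2→1:  nop
5. deliver 0→1:  nop
6. timeout(1):  <1:prim v1 y>
7. timeout(1):  <1:back v2 y>
8. deliver 2→0:  nop
9. propose(0,'s'):  nop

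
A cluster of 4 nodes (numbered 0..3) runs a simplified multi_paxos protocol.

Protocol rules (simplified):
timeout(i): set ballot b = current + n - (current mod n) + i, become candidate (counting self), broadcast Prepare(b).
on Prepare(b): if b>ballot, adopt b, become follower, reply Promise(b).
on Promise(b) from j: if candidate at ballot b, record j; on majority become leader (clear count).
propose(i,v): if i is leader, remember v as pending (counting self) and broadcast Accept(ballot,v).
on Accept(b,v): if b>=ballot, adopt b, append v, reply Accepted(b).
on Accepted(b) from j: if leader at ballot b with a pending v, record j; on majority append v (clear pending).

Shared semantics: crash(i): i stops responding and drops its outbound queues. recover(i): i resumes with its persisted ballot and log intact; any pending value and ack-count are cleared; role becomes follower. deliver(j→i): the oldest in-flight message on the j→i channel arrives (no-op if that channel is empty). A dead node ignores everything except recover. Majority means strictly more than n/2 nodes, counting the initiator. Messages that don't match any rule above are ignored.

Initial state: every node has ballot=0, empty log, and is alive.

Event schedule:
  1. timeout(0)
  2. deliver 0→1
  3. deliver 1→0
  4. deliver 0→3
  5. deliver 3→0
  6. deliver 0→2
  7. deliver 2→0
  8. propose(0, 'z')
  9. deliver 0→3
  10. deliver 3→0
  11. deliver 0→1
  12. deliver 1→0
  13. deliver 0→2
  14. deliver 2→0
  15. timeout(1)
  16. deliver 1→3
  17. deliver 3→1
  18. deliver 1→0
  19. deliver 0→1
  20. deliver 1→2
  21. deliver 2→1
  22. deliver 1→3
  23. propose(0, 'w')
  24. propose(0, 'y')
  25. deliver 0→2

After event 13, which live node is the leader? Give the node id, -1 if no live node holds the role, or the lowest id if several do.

1. timeout(0):  <0:cand b4 ->
2. deliver 0→1:  <1:foll b4 ->
3. deliver 1→0:  nop
4. deliver 0→3:  <3:foll b4 ->
5. deliver 3→0:  <0:lead b4 ->
6. deliver 0→2:  <2:foll b4 ->
7. deliver 2→0:  nop
8. propose(0,'z'):  nop
9. deliver 0→3:  <3:foll b4 z>
10. deliver 3→0:  nop
11. deliver 0→1:  <1:foll b4 z>
12. deliver 1→0:  <0:lead b4 z>
13. deliver 0→2:  <2:foll b4 z>

0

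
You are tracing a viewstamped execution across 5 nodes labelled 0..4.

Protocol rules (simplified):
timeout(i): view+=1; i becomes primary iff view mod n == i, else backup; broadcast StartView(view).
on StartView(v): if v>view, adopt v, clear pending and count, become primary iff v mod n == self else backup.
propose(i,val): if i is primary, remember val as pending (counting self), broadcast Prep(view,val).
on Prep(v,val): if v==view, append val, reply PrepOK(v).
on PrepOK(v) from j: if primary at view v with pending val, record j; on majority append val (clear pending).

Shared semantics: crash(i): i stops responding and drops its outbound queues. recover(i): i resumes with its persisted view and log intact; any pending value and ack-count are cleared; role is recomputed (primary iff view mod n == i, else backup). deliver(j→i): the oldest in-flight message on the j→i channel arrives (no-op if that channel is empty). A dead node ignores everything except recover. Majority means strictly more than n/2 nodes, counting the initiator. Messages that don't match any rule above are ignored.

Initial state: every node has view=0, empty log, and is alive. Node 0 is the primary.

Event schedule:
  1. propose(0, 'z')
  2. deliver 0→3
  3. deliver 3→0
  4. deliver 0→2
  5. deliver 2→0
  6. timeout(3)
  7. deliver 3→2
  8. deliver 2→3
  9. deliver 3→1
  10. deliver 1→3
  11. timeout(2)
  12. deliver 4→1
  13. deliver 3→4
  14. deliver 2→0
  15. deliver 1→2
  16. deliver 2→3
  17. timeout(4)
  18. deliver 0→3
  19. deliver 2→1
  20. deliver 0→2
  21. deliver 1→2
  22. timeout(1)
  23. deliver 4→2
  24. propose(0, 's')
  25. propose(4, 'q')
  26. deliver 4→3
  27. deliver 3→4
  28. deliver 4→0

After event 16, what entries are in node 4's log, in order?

[1] propose(0,'z') → ∅
[2] deliver 0→3 → N3(back v0 [z])
[3] deliver 3→0 → ∅
[4] deliver 0→2 → N2(back v0 [z])
[5] deliver 2→0 → N0(prim v0 [z])
[6] timeout(3) → N3(back v1 [z])
[7] deliver 3→2 → N2(back v1 [z])
[8] deliver 2→3 → ∅
[9] deliver 3→1 → N1(prim v1 [-])
[10] deliver 1→3 → ∅
[11] timeout(2) → N2(prim v2 [z])
[12] deliver 4→1 → ∅
[13] deliver 3→4 → N4(back v1 [-])
[14] deliver 2→0 → N0(back v2 [z])
[15] deliver 1→2 → ∅
[16] deliver 2→3 → N3(back v2 [z])

empty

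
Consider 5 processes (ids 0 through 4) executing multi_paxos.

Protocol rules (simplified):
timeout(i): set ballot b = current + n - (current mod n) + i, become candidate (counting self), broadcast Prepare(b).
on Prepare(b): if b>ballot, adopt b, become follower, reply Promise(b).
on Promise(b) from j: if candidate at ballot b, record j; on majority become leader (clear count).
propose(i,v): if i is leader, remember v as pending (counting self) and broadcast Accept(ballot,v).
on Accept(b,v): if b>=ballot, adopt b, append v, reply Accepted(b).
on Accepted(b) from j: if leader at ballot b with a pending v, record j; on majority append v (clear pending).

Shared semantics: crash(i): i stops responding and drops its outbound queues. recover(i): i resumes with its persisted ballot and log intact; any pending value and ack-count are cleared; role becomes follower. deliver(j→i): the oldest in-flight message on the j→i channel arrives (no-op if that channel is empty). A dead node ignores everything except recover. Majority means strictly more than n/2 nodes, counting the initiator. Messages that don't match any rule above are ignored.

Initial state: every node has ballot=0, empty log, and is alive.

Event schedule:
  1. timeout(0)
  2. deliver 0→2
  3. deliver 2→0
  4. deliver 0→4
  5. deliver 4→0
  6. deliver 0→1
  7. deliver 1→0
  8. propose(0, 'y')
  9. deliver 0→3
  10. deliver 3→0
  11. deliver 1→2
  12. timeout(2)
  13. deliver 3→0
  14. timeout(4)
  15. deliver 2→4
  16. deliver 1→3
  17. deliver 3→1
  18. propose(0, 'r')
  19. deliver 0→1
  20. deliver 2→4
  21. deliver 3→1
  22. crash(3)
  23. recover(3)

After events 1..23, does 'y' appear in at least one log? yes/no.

yes

[1] timeout(0) → N0(cand b5 [-])
[2] deliver 0→2 → N2(foll b5 [-])
[3] deliver 2→0 → ∅
[4] deliver 0→4 → N4(foll b5 [-])
[5] deliver 4→0 → N0(lead b5 [-])
[6] deliver 0→1 → N1(foll b5 [-])
[7] deliver 1→0 → ∅
[8] propose(0,'y') → ∅
[9] deliver 0→3 → N3(foll b5 [-])
[10] deliver 3→0 → ∅
[11] deliver 1→2 → ∅
[12] timeout(2) → N2(cand b12 [-])
[13] deliver 3→0 → ∅
[14] timeout(4) → N4(cand b14 [-])
[15] deliver 2→4 → ∅
[16] deliver 1→3 → ∅
[17] deliver 3→1 → ∅
[18] propose(0,'r') → ∅
[19] deliver 0→1 → N1(foll b5 [y])
[20] deliver 2→4 → ∅
[21] deliver 3→1 → ∅
[22] crash(3) → N3(✗foll b5 [-])
[23] recover(3) → N3(foll b5 [-])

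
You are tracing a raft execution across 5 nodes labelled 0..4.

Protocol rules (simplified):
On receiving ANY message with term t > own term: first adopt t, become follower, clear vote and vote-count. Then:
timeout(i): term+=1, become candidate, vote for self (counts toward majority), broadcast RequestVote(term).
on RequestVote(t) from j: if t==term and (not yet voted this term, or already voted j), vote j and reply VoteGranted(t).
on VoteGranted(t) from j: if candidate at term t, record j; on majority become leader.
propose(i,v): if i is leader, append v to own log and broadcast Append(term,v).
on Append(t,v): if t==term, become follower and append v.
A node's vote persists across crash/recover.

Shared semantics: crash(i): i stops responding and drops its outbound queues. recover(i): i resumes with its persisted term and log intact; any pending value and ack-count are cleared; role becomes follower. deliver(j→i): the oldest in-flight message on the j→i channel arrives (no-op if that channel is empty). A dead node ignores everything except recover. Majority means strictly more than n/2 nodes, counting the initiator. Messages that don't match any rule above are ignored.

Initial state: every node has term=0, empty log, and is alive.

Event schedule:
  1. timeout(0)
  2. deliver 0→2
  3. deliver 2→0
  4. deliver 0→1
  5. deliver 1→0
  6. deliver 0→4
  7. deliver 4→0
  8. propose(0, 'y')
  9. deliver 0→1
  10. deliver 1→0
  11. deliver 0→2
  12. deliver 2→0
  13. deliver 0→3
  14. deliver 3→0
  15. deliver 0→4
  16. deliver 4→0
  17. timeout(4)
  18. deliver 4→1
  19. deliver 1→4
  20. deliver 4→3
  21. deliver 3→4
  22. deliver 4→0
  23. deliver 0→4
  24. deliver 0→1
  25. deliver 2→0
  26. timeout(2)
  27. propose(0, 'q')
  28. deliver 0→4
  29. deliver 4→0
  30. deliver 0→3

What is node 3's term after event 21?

2

after 1 — timeout(0): n0:cand/t1/[-]
after 2 — deliver 0→2: n2:foll/t1/[-]
after 3 — deliver 2→0: ·
after 4 — deliver 0→1: n1:foll/t1/[-]
after 5 — deliver 1→0: n0:lead/t1/[-]
after 6 — deliver 0→4: n4:foll/t1/[-]
after 7 — deliver 4→0: ·
after 8 — propose(0,'y'): n0:lead/t1/[y]
after 9 — deliver 0→1: n1:foll/t1/[y]
after 10 — deliver 1→0: ·
after 11 — deliver 0→2: n2:foll/t1/[y]
after 12 — deliver 2→0: ·
after 13 — deliver 0→3: n3:foll/t1/[-]
after 14 — deliver 3→0: ·
after 15 — deliver 0→4: n4:foll/t1/[y]
after 16 — deliver 4→0: ·
after 17 — timeout(4): n4:cand/t2/[y]
after 18 — deliver 4→1: n1:foll/t2/[y]
after 19 — deliver 1→4: ·
after 20 — deliver 4→3: n3:foll/t2/[-]
after 21 — deliver 3→4: n4:lead/t2/[y]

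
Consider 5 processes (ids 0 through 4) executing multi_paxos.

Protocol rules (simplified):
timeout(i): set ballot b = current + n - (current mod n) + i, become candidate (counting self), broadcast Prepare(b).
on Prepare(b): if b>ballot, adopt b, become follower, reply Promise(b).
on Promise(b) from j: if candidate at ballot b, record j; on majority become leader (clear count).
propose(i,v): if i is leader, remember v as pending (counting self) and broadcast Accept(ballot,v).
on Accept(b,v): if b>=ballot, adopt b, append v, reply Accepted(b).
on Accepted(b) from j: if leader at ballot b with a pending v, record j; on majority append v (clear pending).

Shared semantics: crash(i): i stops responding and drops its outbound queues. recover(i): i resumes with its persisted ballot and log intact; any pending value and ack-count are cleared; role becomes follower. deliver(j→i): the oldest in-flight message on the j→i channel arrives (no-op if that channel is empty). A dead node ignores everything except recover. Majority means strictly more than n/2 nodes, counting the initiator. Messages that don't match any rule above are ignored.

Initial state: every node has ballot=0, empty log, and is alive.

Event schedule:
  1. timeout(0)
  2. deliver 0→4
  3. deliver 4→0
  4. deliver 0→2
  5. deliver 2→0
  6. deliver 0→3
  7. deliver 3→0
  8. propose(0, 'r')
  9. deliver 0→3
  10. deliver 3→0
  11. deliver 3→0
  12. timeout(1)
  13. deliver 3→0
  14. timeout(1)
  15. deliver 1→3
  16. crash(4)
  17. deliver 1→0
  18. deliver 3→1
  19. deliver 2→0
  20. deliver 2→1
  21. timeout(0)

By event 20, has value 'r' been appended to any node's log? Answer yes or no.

after 1 — timeout(0): n0:cand/b5/[-]
after 2 — deliver 0→4: n4:foll/b5/[-]
after 3 — deliver 4→0: ·
after 4 — deliver 0→2: n2:foll/b5/[-]
after 5 — deliver 2→0: n0:lead/b5/[-]
after 6 — deliver 0→3: n3:foll/b5/[-]
after 7 — deliver 3→0: ·
after 8 — propose(0,'r'): ·
after 9 — deliver 0→3: n3:foll/b5/[r]
after 10 — deliver 3→0: ·
after 11 — deliver 3→0: ·
after 12 — timeout(1): n1:cand/b6/[-]
after 13 — deliver 3→0: ·
after 14 — timeout(1): n1:cand/b11/[-]
after 15 — deliver 1→3: n3:foll/b6/[r]
after 16 — crash(4): n4:✗foll/b5/[-]
after 17 — deliver 1→0: n0:foll/b6/[-]
after 18 — deliver 3→1: ·
after 19 — deliver 2→0: ·
after 20 — deliver 2→1: ·

yes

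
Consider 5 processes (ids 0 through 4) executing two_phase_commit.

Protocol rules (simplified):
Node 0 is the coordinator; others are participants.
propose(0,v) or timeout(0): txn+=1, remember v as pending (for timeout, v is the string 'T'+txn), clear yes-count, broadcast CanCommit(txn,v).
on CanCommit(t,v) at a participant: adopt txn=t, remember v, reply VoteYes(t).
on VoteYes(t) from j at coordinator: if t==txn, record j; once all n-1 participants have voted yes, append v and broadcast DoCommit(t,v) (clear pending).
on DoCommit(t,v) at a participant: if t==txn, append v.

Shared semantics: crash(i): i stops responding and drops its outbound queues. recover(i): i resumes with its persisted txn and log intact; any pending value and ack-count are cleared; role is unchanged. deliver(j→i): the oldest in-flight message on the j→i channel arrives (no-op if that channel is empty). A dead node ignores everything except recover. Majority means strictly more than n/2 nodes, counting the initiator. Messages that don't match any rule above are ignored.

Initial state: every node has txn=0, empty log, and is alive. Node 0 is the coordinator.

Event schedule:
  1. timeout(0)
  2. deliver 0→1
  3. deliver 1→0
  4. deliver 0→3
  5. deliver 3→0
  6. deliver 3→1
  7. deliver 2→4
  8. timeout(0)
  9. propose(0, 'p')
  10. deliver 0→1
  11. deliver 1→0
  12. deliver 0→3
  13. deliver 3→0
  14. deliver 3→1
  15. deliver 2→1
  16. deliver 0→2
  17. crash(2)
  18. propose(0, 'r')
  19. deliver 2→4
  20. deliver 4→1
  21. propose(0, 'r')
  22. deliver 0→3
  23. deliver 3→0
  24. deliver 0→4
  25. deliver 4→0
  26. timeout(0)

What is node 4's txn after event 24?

1

step 1 timeout(0): 0={coor,t=1,log=-}
step 2 deliver 0→1: 1={part,t=1,log=-}
step 3 deliver 1→0: —
step 4 deliver 0→3: 3={part,t=1,log=-}
step 5 deliver 3→0: —
step 6 deliver 3→1: —
step 7 deliver 2→4: —
step 8 timeout(0): 0={coor,t=2,log=-}
step 9 propose(0,'p'): 0={coor,t=3,log=-}
step 10 deliver 0→1: 1={part,t=2,log=-}
step 11 deliver 1→0: —
step 12 deliver 0→3: 3={part,t=2,log=-}
step 13 deliver 3→0: —
step 14 deliver 3→1: —
step 15 deliver 2→1: —
step 16 deliver 0→2: 2={part,t=1,log=-}
step 17 crash(2): 2={✗part,t=1,log=-}
step 18 propose(0,'r'): 0={coor,t=4,log=-}
step 19 deliver 2→4: —
step 20 deliver 4→1: —
step 21 propose(0,'r'): 0={coor,t=5,log=-}
step 22 deliver 0→3: 3={part,t=3,log=-}
step 23 deliver 3→0: —
step 24 deliver 0→4: 4={part,t=1,log=-}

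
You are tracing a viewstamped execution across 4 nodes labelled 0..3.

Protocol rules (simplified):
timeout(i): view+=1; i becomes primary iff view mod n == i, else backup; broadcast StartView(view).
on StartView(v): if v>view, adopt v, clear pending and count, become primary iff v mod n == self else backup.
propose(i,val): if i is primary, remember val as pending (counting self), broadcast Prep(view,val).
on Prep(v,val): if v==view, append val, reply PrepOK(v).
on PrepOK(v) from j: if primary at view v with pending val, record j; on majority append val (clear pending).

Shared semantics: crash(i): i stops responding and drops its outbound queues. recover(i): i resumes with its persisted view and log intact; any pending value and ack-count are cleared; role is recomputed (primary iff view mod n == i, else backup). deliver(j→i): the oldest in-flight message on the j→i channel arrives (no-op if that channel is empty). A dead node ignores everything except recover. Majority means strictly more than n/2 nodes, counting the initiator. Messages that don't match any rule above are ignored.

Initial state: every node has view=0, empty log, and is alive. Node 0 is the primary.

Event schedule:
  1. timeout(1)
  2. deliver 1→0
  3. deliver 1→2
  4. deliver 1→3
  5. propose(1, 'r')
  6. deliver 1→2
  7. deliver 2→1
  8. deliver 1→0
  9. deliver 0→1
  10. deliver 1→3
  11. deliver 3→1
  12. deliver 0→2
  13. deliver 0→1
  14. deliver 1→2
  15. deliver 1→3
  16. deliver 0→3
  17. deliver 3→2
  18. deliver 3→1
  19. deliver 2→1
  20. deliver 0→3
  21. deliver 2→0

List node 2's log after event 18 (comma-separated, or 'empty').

1. timeout(1):  <1:prim v1 ->
2. deliver 1→0:  <0:back v1 ->
3. deliver 1→2:  <2:back v1 ->
4. deliver 1→3:  <3:back v1 ->
5. propose(1,'r'):  nop
6. deliver 1→2:  <2:back v1 r>
7. deliver 2→1:  nop
8. deliver 1→0:  <0:back v1 r>
9. deliver 0→1:  <1:prim v1 r>
10. deliver 1→3:  <3:back v1 r>
11. deliver 3→1:  nop
12. deliver 0→2:  nop
13. deliver 0→1:  nop
14. deliver 1→2:  nop
15. deliver 1→3:  nop
16. deliver 0→3:  nop
17. deliver 3→2:  nop
18. deliver 3→1:  nop

r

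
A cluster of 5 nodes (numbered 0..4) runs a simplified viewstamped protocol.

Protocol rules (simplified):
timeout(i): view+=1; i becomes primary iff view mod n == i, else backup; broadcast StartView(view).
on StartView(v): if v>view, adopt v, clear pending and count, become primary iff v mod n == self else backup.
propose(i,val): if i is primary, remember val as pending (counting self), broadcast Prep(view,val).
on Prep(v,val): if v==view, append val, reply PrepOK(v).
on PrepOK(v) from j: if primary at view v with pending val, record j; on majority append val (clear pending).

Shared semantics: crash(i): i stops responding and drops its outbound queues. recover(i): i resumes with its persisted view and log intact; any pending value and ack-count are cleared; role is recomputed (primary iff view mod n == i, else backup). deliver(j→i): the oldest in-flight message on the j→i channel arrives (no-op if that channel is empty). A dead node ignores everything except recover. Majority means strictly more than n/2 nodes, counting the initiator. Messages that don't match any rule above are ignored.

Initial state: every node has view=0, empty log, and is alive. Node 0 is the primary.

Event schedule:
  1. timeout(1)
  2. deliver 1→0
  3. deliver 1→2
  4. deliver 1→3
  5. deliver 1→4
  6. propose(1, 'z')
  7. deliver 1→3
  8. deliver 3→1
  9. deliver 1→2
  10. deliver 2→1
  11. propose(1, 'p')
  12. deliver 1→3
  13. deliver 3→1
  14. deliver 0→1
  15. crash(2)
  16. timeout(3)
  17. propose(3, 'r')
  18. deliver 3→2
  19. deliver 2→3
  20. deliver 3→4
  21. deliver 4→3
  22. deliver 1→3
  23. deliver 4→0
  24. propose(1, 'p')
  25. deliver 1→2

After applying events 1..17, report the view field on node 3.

2

e1 timeout(1): 1[prim,v=1,-]
e2 deliver 1→0: 0[back,v=1,-]
e3 deliver 1→2: 2[back,v=1,-]
e4 deliver 1→3: 3[back,v=1,-]
e5 deliver 1→4: 4[back,v=1,-]
e6 propose(1,'z'): ·
e7 deliver 1→3: 3[back,v=1,z]
e8 deliver 3→1: ·
e9 deliver 1→2: 2[back,v=1,z]
e10 deliver 2→1: 1[prim,v=1,z]
e11 propose(1,'p'): ·
e12 deliver 1→3: 3[back,v=1,z,p]
e13 deliver 3→1: ·
e14 deliver 0→1: ·
e15 crash(2): 2[✗back,v=1,z]
e16 timeout(3): 3[back,v=2,z,p]
e17 propose(3,'r'): ·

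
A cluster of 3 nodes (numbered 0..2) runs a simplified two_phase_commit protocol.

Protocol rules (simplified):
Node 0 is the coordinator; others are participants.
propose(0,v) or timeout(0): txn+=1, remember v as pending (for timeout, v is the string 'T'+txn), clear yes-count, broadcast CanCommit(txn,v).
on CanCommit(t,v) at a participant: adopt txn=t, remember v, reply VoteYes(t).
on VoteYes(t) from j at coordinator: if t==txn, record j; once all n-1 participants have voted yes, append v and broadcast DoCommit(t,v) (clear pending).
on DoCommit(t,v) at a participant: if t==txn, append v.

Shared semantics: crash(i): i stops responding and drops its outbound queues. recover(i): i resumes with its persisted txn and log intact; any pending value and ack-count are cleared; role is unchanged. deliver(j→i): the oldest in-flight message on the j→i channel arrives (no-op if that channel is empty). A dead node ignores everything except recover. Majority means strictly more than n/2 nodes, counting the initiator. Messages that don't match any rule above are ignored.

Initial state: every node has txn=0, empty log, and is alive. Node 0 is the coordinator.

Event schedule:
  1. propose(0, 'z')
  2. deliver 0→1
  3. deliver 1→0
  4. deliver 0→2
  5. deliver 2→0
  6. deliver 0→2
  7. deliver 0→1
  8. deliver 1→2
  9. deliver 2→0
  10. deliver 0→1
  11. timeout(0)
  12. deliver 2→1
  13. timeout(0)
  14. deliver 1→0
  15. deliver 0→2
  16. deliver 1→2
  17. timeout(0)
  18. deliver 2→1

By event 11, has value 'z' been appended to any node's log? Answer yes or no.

yes

1. propose(0,'z'):  <0:coor t1 ->
2. deliver 0→1:  <1:part t1 ->
3. deliver 1→0:  nop
4. deliver 0→2:  <2:part t1 ->
5. deliver 2→0:  <0:coor t1 z>
6. deliver 0→2:  <2:part t1 z>
7. deliver 0→1:  <1:part t1 z>
8. deliver 1→2:  nop
9. deliver 2→0:  nop
10. deliver 0→1:  nop
11. timeout(0):  <0:coor t2 z>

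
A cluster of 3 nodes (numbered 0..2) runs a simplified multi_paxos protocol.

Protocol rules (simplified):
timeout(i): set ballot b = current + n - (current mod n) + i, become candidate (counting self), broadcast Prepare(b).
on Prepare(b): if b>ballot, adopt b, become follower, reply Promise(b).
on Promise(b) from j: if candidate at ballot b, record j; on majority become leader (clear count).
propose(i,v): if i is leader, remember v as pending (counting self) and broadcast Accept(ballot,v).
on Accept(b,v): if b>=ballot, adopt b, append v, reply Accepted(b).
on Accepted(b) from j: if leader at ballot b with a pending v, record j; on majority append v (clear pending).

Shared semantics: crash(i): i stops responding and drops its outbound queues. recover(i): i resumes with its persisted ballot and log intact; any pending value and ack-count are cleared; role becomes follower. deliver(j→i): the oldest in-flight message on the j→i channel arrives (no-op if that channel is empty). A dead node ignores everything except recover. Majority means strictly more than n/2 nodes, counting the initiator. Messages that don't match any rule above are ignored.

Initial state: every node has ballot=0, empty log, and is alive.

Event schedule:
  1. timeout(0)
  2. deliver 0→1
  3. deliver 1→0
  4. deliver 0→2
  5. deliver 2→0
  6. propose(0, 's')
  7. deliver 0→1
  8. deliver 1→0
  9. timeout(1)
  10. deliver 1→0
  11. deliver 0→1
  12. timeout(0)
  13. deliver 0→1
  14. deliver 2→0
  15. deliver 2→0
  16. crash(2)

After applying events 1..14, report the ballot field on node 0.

after 1 — timeout(0): n0:cand/b3/[-]
after 2 — deliver 0→1: n1:foll/b3/[-]
after 3 — deliver 1→0: n0:lead/b3/[-]
after 4 — deliver 0→2: n2:foll/b3/[-]
after 5 — deliver 2→0: ·
after 6 — propose(0,'s'): ·
after 7 — deliver 0→1: n1:foll/b3/[s]
after 8 — deliver 1→0: n0:lead/b3/[s]
after 9 — timeout(1): n1:cand/b7/[s]
after 10 — deliver 1→0: n0:foll/b7/[s]
after 11 — deliver 0→1: n1:lead/b7/[s]
after 12 — timeout(0): n0:cand/b9/[s]
after 13 — deliver 0→1: n1:foll/b9/[s]
after 14 — deliver 2→0: ·

9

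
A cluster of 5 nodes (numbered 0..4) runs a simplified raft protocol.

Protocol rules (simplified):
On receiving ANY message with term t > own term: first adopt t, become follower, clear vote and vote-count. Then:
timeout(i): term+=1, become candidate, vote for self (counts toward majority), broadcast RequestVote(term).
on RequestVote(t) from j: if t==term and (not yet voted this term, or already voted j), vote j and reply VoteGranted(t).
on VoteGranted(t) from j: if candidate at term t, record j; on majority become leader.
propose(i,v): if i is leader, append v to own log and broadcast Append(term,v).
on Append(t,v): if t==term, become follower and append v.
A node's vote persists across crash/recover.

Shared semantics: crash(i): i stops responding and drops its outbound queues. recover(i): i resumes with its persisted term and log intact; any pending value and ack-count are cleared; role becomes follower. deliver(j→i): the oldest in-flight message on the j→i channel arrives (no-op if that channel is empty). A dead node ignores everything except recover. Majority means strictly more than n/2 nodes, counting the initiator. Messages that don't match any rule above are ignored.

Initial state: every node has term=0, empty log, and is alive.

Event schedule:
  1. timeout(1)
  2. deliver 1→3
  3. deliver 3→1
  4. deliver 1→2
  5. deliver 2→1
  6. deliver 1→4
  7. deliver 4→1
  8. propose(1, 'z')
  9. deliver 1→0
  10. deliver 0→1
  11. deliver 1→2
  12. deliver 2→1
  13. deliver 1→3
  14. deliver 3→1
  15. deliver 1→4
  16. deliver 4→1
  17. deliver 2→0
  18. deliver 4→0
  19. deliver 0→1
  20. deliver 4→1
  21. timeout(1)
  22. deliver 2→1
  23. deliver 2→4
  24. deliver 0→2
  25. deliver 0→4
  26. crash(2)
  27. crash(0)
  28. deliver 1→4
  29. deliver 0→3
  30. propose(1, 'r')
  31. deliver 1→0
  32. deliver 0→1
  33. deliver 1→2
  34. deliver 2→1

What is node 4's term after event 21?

[1] timeout(1) → N1(cand t1 [-])
[2] deliver 1→3 → N3(foll t1 [-])
[3] deliver 3→1 → ∅
[4] deliver 1→2 → N2(foll t1 [-])
[5] deliver 2→1 → N1(lead t1 [-])
[6] deliver 1→4 → N4(foll t1 [-])
[7] deliver 4→1 → ∅
[8] propose(1,'z') → N1(lead t1 [z])
[9] deliver 1→0 → N0(foll t1 [-])
[10] deliver 0→1 → ∅
[11] deliver 1→2 → N2(foll t1 [z])
[12] deliver 2→1 → ∅
[13] deliver 1→3 → N3(foll t1 [z])
[14] deliver 3→1 → ∅
[15] deliver 1→4 → N4(foll t1 [z])
[16] deliver 4→1 → ∅
[17] deliver 2→0 → ∅
[18] deliver 4→0 → ∅
[19] deliver 0→1 → ∅
[20] deliver 4→1 → ∅
[21] timeout(1) → N1(cand t2 [z])

1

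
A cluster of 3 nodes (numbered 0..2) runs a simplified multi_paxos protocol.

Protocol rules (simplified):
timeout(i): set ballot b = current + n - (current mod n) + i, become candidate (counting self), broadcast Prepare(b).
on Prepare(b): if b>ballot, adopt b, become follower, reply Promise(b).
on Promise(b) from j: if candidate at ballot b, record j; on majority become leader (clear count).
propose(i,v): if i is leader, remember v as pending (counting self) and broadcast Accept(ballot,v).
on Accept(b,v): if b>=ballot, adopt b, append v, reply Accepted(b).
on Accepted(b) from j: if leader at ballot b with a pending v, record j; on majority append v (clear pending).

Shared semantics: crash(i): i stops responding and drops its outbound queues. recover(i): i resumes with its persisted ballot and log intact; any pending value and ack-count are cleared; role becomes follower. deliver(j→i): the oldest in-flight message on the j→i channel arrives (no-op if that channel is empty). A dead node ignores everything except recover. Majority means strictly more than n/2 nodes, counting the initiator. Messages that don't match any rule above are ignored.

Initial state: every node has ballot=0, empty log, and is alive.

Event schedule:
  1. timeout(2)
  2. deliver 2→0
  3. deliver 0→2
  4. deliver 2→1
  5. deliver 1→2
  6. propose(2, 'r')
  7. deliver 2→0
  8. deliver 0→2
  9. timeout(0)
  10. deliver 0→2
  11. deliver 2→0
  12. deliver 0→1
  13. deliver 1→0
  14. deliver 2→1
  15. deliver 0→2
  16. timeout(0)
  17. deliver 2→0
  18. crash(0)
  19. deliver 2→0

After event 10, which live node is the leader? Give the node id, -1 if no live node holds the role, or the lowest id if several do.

-1

e1 timeout(2): 2[cand,b=5,-]
e2 deliver 2→0: 0[foll,b=5,-]
e3 deliver 0→2: 2[lead,b=5,-]
e4 deliver 2→1: 1[foll,b=5,-]
e5 deliver 1→2: ·
e6 propose(2,'r'): ·
e7 deliver 2→0: 0[foll,b=5,r]
e8 deliver 0→2: 2[lead,b=5,r]
e9 timeout(0): 0[cand,b=6,r]
e10 deliver 0→2: 2[foll,b=6,r]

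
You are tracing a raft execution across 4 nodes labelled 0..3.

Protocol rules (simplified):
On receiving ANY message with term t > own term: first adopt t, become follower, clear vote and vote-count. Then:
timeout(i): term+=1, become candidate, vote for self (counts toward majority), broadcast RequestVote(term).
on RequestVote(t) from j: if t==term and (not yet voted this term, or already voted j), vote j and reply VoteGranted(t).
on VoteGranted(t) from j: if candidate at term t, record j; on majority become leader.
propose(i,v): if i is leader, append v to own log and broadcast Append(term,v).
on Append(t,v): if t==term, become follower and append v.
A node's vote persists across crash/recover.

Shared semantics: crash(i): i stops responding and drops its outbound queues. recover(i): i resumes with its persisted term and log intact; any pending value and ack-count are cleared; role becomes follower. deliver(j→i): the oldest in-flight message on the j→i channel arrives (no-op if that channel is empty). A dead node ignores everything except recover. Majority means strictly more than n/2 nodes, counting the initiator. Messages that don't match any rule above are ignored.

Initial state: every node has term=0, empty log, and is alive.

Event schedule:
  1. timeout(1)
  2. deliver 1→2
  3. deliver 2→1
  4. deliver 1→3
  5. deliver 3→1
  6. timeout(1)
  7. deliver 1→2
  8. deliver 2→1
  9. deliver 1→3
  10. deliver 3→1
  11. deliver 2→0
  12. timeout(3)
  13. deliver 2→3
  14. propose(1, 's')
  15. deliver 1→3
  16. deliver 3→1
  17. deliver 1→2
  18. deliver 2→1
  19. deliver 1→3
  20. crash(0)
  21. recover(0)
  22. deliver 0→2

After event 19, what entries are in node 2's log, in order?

[1] timeout(1) → N1(cand t1 [-])
[2] deliver 1→2 → N2(foll t1 [-])
[3] deliver 2→1 → ∅
[4] deliver 1→3 → N3(foll t1 [-])
[5] deliver 3→1 → N1(lead t1 [-])
[6] timeout(1) → N1(cand t2 [-])
[7] deliver 1→2 → N2(foll t2 [-])
[8] deliver 2→1 → ∅
[9] deliver 1→3 → N3(foll t2 [-])
[10] deliver 3→1 → N1(lead t2 [-])
[11] deliver 2→0 → ∅
[12] timeout(3) → N3(cand t3 [-])
[13] deliver 2→3 → ∅
[14] propose(1,'s') → N1(lead t2 [s])
[15] deliver 1→3 → ∅
[16] deliver 3→1 → N1(foll t3 [s])
[17] deliver 1→2 → N2(foll t2 [s])
[18] deliver 2→1 → ∅
[19] deliver 1→3 → ∅

s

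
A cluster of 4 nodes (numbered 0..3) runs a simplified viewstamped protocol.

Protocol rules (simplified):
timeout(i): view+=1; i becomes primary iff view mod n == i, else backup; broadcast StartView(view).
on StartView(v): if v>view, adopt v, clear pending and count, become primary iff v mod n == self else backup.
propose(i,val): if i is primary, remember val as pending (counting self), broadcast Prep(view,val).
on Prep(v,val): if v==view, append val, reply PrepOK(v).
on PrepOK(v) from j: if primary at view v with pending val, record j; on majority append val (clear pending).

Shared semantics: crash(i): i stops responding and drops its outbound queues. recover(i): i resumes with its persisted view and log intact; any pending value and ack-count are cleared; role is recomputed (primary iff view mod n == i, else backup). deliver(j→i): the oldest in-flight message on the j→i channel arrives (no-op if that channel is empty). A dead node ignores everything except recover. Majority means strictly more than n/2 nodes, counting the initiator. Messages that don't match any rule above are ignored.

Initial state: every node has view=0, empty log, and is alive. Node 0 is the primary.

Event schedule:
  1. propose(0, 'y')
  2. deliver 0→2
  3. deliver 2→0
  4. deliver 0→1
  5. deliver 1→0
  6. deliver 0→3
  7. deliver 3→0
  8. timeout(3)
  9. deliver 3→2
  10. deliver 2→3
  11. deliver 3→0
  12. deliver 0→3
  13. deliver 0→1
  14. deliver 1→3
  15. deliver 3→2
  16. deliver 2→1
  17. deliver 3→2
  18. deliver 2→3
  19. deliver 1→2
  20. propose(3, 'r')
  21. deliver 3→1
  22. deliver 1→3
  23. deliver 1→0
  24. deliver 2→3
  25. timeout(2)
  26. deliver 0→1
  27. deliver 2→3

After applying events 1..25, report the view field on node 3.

[1] propose(0,'y') → ∅
[2] deliver 0→2 → N2(back v0 [y])
[3] deliver 2→0 → ∅
[4] deliver 0→1 → N1(back v0 [y])
[5] deliver 1→0 → N0(prim v0 [y])
[6] deliver 0→3 → N3(back v0 [y])
[7] deliver 3→0 → ∅
[8] timeout(3) → N3(back v1 [y])
[9] deliver 3→2 → N2(back v1 [y])
[10] deliver 2→3 → ∅
[11] deliver 3→0 → N0(back v1 [y])
[12] deliver 0→3 → ∅
[13] deliver 0→1 → ∅
[14] deliver 1→3 → ∅
[15] deliver 3→2 → ∅
[16] deliver 2→1 → ∅
[17] deliver 3→2 → ∅
[18] deliver 2→3 → ∅
[19] deliver 1→2 → ∅
[20] propose(3,'r') → ∅
[21] deliver 3→1 → N1(prim v1 [y])
[22] deliver 1→3 → ∅
[23] deliver 1→0 → ∅
[24] deliver 2→3 → ∅
[25] timeout(2) → N2(prim v2 [y])

1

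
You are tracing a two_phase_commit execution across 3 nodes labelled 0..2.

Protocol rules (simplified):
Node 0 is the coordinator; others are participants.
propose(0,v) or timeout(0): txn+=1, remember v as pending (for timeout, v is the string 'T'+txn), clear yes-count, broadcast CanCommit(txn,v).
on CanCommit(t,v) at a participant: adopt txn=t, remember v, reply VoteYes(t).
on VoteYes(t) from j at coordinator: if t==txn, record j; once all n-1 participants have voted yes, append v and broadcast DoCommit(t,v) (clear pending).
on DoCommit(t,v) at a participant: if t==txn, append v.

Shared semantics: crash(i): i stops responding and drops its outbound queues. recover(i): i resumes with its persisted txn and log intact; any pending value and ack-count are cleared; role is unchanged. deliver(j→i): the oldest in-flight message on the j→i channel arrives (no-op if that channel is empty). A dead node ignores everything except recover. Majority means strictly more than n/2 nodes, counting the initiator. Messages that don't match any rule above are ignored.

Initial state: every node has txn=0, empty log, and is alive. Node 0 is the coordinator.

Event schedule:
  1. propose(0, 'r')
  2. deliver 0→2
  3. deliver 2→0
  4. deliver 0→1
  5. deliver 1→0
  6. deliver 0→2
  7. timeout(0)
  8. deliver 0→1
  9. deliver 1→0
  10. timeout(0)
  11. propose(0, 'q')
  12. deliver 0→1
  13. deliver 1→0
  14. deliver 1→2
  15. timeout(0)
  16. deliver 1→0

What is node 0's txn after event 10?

3

e1 propose(0,'r'): 0[coor,t=1,-]
e2 deliver 0→2: 2[part,t=1,-]
e3 deliver 2→0: ·
e4 deliver 0→1: 1[part,t=1,-]
e5 deliver 1→0: 0[coor,t=1,r]
e6 deliver 0→2: 2[part,t=1,r]
e7 timeout(0): 0[coor,t=2,r]
e8 deliver 0→1: 1[part,t=1,r]
e9 deliver 1→0: ·
e10 timeout(0): 0[coor,t=3,r]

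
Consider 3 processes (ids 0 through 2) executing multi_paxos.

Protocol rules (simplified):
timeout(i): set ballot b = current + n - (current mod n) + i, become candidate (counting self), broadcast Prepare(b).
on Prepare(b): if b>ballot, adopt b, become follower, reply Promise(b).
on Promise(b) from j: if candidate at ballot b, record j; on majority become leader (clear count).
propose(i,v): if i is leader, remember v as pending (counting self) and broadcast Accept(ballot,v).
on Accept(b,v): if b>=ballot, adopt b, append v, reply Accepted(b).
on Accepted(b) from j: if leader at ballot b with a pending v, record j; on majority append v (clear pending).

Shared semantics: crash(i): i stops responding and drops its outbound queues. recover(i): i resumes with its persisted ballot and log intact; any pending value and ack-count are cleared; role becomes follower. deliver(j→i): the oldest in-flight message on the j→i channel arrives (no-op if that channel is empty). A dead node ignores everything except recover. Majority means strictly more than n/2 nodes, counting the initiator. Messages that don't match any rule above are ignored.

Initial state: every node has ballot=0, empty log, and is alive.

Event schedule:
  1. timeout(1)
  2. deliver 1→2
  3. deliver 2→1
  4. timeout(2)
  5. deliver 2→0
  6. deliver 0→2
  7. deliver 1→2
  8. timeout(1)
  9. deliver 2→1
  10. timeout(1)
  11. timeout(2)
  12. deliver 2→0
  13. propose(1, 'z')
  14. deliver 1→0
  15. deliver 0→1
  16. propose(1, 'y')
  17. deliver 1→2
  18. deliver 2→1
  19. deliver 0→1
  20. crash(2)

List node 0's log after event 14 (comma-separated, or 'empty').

step 1 timeout(1): 1={cand,b=4,log=-}
step 2 deliver 1→2: 2={foll,b=4,log=-}
step 3 deliver 2→1: 1={lead,b=4,log=-}
step 4 timeout(2): 2={cand,b=8,log=-}
step 5 deliver 2→0: 0={foll,b=8,log=-}
step 6 deliver 0→2: 2={lead,b=8,log=-}
step 7 deliver 1→2: —
step 8 timeout(1): 1={cand,b=7,log=-}
step 9 deliver 2→1: 1={foll,b=8,log=-}
step 10 timeout(1): 1={cand,b=10,log=-}
step 11 timeout(2): 2={cand,b=11,log=-}
step 12 deliver 2→0: 0={foll,b=11,log=-}
step 13 propose(1,'z'): —
step 14 deliver 1→0: —

empty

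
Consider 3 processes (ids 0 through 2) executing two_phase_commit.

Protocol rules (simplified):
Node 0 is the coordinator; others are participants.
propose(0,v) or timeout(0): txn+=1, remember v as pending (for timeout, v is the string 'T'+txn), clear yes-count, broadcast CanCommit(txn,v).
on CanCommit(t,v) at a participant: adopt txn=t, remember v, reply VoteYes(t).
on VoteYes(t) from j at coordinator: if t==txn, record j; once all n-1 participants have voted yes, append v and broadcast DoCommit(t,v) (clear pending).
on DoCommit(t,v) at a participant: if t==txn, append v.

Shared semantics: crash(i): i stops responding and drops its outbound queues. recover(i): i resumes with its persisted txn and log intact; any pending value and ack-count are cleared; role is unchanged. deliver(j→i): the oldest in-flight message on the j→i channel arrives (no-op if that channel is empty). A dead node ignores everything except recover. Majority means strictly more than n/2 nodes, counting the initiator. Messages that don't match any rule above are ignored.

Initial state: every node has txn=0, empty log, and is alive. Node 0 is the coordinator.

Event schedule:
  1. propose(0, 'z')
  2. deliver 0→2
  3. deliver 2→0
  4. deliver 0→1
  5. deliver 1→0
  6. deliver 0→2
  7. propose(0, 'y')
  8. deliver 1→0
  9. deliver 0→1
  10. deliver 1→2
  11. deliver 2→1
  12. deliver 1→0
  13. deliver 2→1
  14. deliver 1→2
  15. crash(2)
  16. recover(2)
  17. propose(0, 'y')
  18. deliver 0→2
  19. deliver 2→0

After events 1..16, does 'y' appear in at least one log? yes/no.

no

e1 propose(0,'z'): 0[coor,t=1,-]
e2 deliver 0→2: 2[part,t=1,-]
e3 deliver 2→0: ·
e4 deliver 0→1: 1[part,t=1,-]
e5 deliver 1→0: 0[coor,t=1,z]
e6 deliver 0→2: 2[part,t=1,z]
e7 propose(0,'y'): 0[coor,t=2,z]
e8 deliver 1→0: ·
e9 deliver 0→1: 1[part,t=1,z]
e10 deliver 1→2: ·
e11 deliver 2→1: ·
e12 deliver 1→0: ·
e13 deliver 2→1: ·
e14 deliver 1→2: ·
e15 crash(2): 2[✗part,t=1,z]
e16 recover(2): 2[part,t=1,z]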